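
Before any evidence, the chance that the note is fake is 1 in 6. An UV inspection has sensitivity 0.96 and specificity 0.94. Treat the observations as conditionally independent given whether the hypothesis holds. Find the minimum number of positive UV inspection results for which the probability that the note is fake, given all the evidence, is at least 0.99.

Prior odds: (1/6) ÷ (5/6) = 0.2.
False-positive rate = 1 − 0.94 = 0.06; likelihood ratio of a positive = 0.96/0.06 = 16.
Target posterior odds = 0.99/0.01 = 99.
Need 0.2 × 16ⁿ ≥ 99, i.e. 16ⁿ ≥ 495.
16² = 256 falls short of 495 but 16³ = 4096 reaches it, so n = 3.

3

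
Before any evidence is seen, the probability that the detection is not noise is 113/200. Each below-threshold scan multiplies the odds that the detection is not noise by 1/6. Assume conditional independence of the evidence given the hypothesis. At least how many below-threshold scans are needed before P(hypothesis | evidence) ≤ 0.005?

4

Prior odds: 0.565 ÷ 0.435 = 113/87.
Likelihood ratio per below-threshold scan = 1/6.
Target posterior odds = 0.005/0.995 = 1/199.
Require (1/6)ⁿ ≤ 1/199 ÷ (113/87) = 87/22487.
(1/6)³ = 1/216 is still above 87/22487 but (1/6)⁴ = 1/1296 is at or below it, so n = 4.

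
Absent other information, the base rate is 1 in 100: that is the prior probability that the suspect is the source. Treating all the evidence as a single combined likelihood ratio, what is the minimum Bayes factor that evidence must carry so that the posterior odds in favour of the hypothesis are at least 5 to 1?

Prior odds = 0.01/0.99 = 1/99.
Target odds = 5.
Required Bayes factor = 5 ÷ (1/99) = 495.

495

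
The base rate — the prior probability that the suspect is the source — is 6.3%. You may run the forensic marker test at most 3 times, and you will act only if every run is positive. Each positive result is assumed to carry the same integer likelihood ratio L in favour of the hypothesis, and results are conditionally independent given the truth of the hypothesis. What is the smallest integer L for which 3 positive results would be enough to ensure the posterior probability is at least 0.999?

Prior odds = 0.063/0.937 = 63/937.
Target odds = 0.999/0.001 = 999.
Need L³ ≥ 999 ÷ (63/937) = 104007/7.
24³ = 13824 < 104007/7 ≤ 15625 = 25³, so L = 25.

25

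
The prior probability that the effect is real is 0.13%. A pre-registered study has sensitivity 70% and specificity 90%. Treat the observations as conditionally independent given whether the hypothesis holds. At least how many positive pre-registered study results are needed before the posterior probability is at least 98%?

Prior odds = 0.0013/0.9987 = 13/9987.
False-positive rate = 1 − 0.9 = 0.1; likelihood ratio of a positive = 0.7/0.1 = 7.
Target odds: 0.98 ÷ 0.02 = 49.
Need (13/9987) × 7ⁿ ≥ 49, i.e. 7ⁿ ≥ 489363/13.
7⁵ = 16807 falls short of 489363/13 but 7⁶ = 117649 reaches it, so n = 6.

6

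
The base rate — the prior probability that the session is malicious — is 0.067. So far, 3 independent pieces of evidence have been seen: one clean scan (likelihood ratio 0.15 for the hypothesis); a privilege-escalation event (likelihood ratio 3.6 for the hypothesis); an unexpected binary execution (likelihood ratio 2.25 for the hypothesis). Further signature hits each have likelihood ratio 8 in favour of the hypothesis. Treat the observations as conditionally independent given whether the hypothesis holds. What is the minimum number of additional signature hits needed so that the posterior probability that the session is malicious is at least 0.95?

3

Prior odds = 0.067/0.933 = 67/933.
Combined Bayes factor of the evidence already in hand = 0.15 × 3.6 × 2.25 = 1.215.
Odds after that evidence = (67/933) × 1.215 = 5427/62200.
Target odds = 0.95/0.05 = 19.
Need 8ⁿ ≥ 19 ÷ (5427/62200) = 1181800/5427.
8² = 64 falls short of 1181800/5427 but 8³ = 512 reaches it, so n = 3.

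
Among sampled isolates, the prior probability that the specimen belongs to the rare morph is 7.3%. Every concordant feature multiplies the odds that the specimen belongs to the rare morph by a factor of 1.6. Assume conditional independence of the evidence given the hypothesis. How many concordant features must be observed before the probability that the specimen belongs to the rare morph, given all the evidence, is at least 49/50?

Prior odds = 0.073/0.927 = 73/927.
Likelihood ratio per concordant feature = 1.6.
Target posterior odds = 0.98/0.02 = 49.
Need (73/927) × 1.6ⁿ ≥ 49, i.e. 1.6ⁿ ≥ 45423/73.
1.6¹³ ≈450.36 falls short of 45423/73 but 1.6¹⁴ ≈720.576 reaches it, so n = 14.

14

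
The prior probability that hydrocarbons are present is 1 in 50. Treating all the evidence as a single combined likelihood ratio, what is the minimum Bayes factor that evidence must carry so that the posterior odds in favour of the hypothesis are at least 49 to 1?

2401

Prior odds = 0.02/0.98 = 1/49.
Target odds = 49.
Required Bayes factor = 49 ÷ (1/49) = 2401.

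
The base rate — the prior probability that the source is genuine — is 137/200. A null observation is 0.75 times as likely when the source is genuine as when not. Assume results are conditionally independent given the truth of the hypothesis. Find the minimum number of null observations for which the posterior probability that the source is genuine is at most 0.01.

19

Prior odds = 0.685/0.315 = 137/63.
Likelihood ratio per null observation = 0.75.
Target odds: 0.01 ÷ 0.99 = 1/99.
Need (137/63) × 0.75ⁿ ≤ 1/99, i.e. 0.75ⁿ ≤ 7/1507.
0.75¹⁸ ≈0.00563771 is still above 7/1507 but 0.75¹⁹ ≈0.00422828 is at or below it, so n = 19.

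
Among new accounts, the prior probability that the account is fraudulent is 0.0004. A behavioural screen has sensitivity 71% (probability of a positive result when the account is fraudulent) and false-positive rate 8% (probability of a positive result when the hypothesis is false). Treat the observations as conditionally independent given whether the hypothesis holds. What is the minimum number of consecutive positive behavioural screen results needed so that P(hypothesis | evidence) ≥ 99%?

Prior odds = 0.0004/0.9996 = 1/2499.
Likelihood ratio of a positive result = 0.71/0.08 = 8.875.
Target odds: 0.99 ÷ 0.01 = 99.
Need (1/2499) × 8.875ⁿ ≥ 99, i.e. 8.875ⁿ ≥ 247401.
8.875⁵ ≈55060.7 falls short of 247401 but 8.875⁶ ≈488664 reaches it, so n = 6.

6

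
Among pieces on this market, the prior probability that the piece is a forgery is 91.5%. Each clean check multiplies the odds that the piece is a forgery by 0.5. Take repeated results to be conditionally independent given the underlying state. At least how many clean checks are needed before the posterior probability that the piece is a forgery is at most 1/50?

Prior odds: 0.915 ÷ 0.085 = 183/17.
Likelihood ratio per clean check = 0.5.
Target odds: 0.02 ÷ 0.98 = 1/49.
Need (183/17) × 0.5ⁿ ≤ 1/49, i.e. 0.5ⁿ ≤ 17/8967.
0.5⁹ = 0.001953125 is still above 17/8967 but 0.5¹⁰ = 1/1024 is at or below it, so n = 10.

10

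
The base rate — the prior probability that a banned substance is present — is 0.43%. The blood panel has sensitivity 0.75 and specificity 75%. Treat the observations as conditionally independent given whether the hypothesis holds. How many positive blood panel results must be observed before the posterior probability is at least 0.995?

Prior odds = 0.0043/0.9957 = 43/9957.
False-positive rate = 1 − 0.75 = 0.25; likelihood ratio of a positive = 0.75/0.25 = 3.
Target posterior odds = 0.995/0.005 = 199.
Need (43/9957) × 3ⁿ ≥ 199, i.e. 3ⁿ ≥ 1981443/43.
3⁹ = 19683 falls short of 1981443/43 but 3¹⁰ = 59049 reaches it, so n = 10.

10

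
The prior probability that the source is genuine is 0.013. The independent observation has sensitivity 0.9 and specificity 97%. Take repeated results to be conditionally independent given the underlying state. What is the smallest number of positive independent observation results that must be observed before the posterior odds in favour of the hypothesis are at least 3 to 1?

2

Prior odds = 0.013/0.987 = 13/987.
False-positive rate = 1 − 0.97 = 0.03; likelihood ratio of a positive = 0.9/0.03 = 30.
Target odds = 3.
Need (13/987) × 30ⁿ ≥ 3, i.e. 30ⁿ ≥ 2961/13.
30¹ = 30 falls short of 2961/13 but 30² = 900 reaches it, so n = 2.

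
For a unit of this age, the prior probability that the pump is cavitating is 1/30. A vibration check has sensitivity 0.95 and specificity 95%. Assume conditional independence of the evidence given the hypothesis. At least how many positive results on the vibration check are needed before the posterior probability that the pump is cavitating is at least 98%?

Prior odds = (1/30)/(29/30) = 1/29.
False-positive rate = 1 − 0.95 = 0.05; likelihood ratio of a positive = 0.95/0.05 = 19.
Target posterior odds = 0.98/0.02 = 49.
Need (1/29) × 19ⁿ ≥ 49, i.e. 19ⁿ ≥ 1421.
19² = 361 falls short of 1421 but 19³ = 6859 reaches it, so n = 3.

3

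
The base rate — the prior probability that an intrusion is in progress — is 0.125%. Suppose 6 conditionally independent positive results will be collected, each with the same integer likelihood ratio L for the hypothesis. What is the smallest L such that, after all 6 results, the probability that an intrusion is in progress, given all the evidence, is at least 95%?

Prior odds = 0.00125/0.99875 = 1/799.
Target odds = 0.95/0.05 = 19.
Need L⁶ ≥ 19 ÷ (1/799) = 15181.
4⁶ = 4096 < 15181 ≤ 15625 = 5⁶, so L = 5.

5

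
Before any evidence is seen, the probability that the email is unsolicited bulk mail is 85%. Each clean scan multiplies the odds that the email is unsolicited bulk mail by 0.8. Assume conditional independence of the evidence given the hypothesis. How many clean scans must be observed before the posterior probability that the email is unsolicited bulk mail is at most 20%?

14

Prior odds = 0.85/0.15 = 17/3.
Likelihood ratio per clean scan = 0.8.
Target odds: 0.2 ÷ 0.8 = 0.25.
Require 0.8ⁿ ≤ 0.25 ÷ (17/3) = 3/68.
0.8¹³ ≈0.0549756 is still above 3/68 but 0.8¹⁴ ≈0.0439805 is at or below it, so n = 14.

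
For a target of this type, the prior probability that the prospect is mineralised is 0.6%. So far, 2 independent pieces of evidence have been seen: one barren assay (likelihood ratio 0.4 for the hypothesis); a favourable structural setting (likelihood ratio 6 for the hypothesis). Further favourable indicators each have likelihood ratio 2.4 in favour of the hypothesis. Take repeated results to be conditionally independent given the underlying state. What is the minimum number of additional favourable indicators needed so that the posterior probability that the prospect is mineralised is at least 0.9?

Prior odds = 0.006/0.994 = 3/497.
Combined Bayes factor of the evidence already in hand = 0.4 × 6 = 2.4.
Odds after that evidence = (3/497) × 2.4 = 36/2485.
Target odds = 0.9/0.1 = 9.
Need 2.4ⁿ ≥ 9 ÷ (36/2485) = 621.25.
2.4⁷ = 35831808/78125 falls short of 621.25 but 2.4⁸ = 429981696/390625 reaches it, so n = 8.

8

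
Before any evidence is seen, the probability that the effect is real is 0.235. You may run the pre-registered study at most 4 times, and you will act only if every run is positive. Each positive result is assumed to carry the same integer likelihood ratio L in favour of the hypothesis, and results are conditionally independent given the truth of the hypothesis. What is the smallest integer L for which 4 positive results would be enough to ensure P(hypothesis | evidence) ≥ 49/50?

4

Prior odds = 0.235/0.765 = 47/153.
Target odds = 0.98/0.02 = 49.
Need L⁴ ≥ 49 ÷ (47/153) = 7497/47.
3⁴ = 81 < 7497/47 ≤ 256 = 4⁴, so L = 4.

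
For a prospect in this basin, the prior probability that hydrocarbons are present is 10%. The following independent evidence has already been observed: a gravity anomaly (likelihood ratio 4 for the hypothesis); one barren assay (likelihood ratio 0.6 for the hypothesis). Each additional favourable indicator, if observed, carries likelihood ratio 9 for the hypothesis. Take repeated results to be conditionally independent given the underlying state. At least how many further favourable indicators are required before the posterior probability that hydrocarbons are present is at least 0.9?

2

Prior odds = 0.1/0.9 = 1/9.
Combined Bayes factor of the evidence already in hand = 4 × 0.6 = 2.4.
Odds after that evidence = (1/9) × 2.4 = 4/15.
Target odds = 0.9/0.1 = 9.
Need 9ⁿ ≥ 9 ÷ (4/15) = 33.75.
9¹ = 9 falls short of 33.75 but 9² = 81 reaches it, so n = 2.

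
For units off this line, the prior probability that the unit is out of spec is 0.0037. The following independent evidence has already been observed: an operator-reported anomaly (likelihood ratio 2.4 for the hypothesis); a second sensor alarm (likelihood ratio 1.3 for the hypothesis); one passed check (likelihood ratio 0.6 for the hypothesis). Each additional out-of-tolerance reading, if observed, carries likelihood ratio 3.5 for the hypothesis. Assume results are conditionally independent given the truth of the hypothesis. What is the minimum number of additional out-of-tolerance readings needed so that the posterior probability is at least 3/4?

Prior odds = 0.0037/0.9963 = 37/9963.
Combined Bayes factor of the evidence already in hand = 2.4 × 1.3 × 0.6 = 1.872.
Odds after that evidence = (37/9963) × 1.872 = 962/138375.
Target odds = 0.75/0.25 = 3.
Need 3.5ⁿ ≥ 3 ÷ (962/138375) = 415125/962.
3.5⁴ = 150.0625 falls short of 415125/962 but 3.5⁵ = 525.21875 reaches it, so n = 5.

5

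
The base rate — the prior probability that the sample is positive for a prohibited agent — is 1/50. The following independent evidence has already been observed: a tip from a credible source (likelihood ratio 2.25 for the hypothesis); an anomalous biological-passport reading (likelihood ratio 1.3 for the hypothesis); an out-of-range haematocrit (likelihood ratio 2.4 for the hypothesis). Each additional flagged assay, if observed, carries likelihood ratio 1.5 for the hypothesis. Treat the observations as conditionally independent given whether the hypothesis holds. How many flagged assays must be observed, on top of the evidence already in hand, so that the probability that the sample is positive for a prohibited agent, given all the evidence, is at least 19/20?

Prior odds = 0.02/0.98 = 1/49.
Combined Bayes factor of the evidence already in hand = 2.25 × 1.3 × 2.4 = 7.02.
Odds after that evidence = (1/49) × 7.02 = 351/2450.
Target odds = 0.95/0.05 = 19.
Need 1.5ⁿ ≥ 19 ÷ (351/2450) = 46550/351.
1.5¹² = 531441/4096 falls short of 46550/351 but 1.5¹³ = 1594323/8192 reaches it, so n = 13.

13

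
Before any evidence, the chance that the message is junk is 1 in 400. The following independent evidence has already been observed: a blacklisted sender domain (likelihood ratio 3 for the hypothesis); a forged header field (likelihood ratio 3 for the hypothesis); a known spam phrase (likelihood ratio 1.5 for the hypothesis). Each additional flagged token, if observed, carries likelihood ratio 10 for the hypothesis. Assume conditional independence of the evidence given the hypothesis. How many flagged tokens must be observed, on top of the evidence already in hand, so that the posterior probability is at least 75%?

Prior odds = 0.0025/0.9975 = 1/399.
Combined Bayes factor of the evidence already in hand = 3 × 3 × 1.5 = 13.5.
Odds after that evidence = (1/399) × 13.5 = 9/266.
Target odds = 0.75/0.25 = 3.
Need 10ⁿ ≥ 3 ÷ (9/266) = 266/3.
10¹ = 10 falls short of 266/3 but 10² = 100 reaches it, so n = 2.

2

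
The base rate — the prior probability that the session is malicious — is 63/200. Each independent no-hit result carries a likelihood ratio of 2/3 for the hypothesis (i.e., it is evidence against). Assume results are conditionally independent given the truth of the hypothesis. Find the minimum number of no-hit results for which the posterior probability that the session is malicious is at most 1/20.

6

Prior odds = 0.315/0.685 = 63/137.
Likelihood ratio per no-hit result = 2/3.
Target posterior odds = 0.05/0.95 = 1/19.
Require (2/3)ⁿ ≤ 1/19 ÷ (63/137) = 137/1197.
(2/3)⁵ = 32/243 is still above 137/1197 but (2/3)⁶ = 64/729 is at or below it, so n = 6.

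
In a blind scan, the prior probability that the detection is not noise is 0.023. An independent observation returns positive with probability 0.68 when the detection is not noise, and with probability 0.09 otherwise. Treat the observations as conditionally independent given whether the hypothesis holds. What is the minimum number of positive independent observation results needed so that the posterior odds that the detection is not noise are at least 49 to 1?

4

Prior odds: 0.023 ÷ 0.977 = 23/977.
Likelihood ratio of a positive result = 0.68/0.09 = 68/9.
Target odds = 49.
Need (23/977) × (68/9)ⁿ ≥ 49, i.e. (68/9)ⁿ ≥ 47873/23.
(68/9)³ = 314432/729 falls short of 47873/23 but (68/9)⁴ = 21381376/6561 reaches it, so n = 4.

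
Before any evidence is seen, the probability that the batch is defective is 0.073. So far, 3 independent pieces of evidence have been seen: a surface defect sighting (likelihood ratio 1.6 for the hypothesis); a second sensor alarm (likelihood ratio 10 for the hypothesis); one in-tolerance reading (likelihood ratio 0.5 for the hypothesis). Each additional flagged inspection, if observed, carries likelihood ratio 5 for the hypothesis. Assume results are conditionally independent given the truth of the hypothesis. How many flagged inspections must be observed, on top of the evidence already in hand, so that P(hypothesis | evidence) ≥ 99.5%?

Prior odds = 0.073/0.927 = 73/927.
Combined Bayes factor of the evidence already in hand = 1.6 × 10 × 0.5 = 8.
Odds after that evidence = (73/927) × 8 = 584/927.
Target odds = 0.995/0.005 = 199.
Need 5ⁿ ≥ 199 ÷ (584/927) = 184473/584.
5³ = 125 falls short of 184473/584 but 5⁴ = 625 reaches it, so n = 4.

4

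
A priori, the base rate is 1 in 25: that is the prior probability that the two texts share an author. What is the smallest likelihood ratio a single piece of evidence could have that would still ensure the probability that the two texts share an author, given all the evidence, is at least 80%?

96

Prior odds = 0.04/0.96 = 1/24.
Target odds = 0.8/0.2 = 4.
Required Bayes factor = 4 ÷ (1/24) = 96.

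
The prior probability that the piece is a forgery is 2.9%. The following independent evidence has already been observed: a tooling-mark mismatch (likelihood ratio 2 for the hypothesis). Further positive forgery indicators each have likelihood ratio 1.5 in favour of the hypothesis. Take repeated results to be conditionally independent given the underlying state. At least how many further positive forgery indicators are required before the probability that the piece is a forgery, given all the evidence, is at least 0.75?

10

Prior odds = 0.029/0.971 = 29/971.
Bayes factor of the evidence already in hand = 2.
Odds after that evidence = (29/971) × 2 = 58/971.
Target odds = 0.75/0.25 = 3.
Need 1.5ⁿ ≥ 3 ÷ (58/971) = 2913/58.
1.5⁹ = 19683/512 falls short of 2913/58 but 1.5¹⁰ = 59049/1024 reaches it, so n = 10.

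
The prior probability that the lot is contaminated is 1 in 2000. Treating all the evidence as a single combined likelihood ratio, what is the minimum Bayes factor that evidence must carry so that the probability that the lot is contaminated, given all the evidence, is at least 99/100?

Prior odds = 0.0005/0.9995 = 1/1999.
Target odds = 0.99/0.01 = 99.
Required Bayes factor = 99 ÷ (1/1999) = 197901.

197901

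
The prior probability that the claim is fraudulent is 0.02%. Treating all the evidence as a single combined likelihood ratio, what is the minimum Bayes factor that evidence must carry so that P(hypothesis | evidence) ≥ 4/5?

Prior odds = 0.0002/0.9998 = 1/4999.
Target odds = 0.8/0.2 = 4.
Required Bayes factor = 4 ÷ (1/4999) = 19996.

19996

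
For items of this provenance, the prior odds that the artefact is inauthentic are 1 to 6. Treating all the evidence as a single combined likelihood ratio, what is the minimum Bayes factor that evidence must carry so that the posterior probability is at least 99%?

Prior odds = 1/6.
Target odds = 0.99/0.01 = 99.
Required Bayes factor = 99 ÷ (1/6) = 594.

594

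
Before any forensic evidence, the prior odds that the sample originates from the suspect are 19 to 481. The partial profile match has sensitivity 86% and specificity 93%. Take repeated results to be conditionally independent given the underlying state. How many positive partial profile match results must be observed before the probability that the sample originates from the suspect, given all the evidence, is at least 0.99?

4

Prior odds = 19/481.
False-positive rate = 1 − 0.93 = 0.07; likelihood ratio of a positive = 0.86/0.07 = 86/7.
Target odds: 0.99 ÷ 0.01 = 99.
Need (19/481) × (86/7)ⁿ ≥ 99, i.e. (86/7)ⁿ ≥ 47619/19.
(86/7)³ = 636056/343 falls short of 47619/19 but (86/7)⁴ = 54700816/2401 reaches it, so n = 4.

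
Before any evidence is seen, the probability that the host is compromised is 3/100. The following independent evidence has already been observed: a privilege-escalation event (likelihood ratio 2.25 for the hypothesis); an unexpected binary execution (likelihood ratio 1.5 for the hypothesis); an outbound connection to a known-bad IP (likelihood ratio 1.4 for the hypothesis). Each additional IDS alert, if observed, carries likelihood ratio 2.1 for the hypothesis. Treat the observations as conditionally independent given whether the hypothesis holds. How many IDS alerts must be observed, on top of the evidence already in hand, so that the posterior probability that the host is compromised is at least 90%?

6

Prior odds = 0.03/0.97 = 3/97.
Combined Bayes factor of the evidence already in hand = 2.25 × 1.5 × 1.4 = 4.725.
Odds after that evidence = (3/97) × 4.725 = 567/3880.
Target odds = 0.9/0.1 = 9.
Need 2.1ⁿ ≥ 9 ÷ (567/3880) = 3880/63.
2.1⁵ = 4084101/100000 falls short of 3880/63 but 2.1⁶ = 85766121/1000000 reaches it, so n = 6.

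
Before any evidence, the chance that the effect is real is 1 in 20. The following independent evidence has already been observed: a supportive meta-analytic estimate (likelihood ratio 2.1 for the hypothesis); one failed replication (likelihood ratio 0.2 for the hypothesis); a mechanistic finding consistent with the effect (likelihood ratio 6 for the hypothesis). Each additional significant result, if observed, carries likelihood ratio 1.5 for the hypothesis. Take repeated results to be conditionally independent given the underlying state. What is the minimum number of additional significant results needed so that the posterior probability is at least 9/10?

Prior odds = 0.05/0.95 = 1/19.
Combined Bayes factor of the evidence already in hand = 2.1 × 0.2 × 6 = 2.52.
Odds after that evidence = (1/19) × 2.52 = 63/475.
Target odds = 0.9/0.1 = 9.
Need 1.5ⁿ ≥ 9 ÷ (63/475) = 475/7.
1.5¹⁰ = 59049/1024 falls short of 475/7 but 1.5¹¹ = 177147/2048 reaches it, so n = 11.

11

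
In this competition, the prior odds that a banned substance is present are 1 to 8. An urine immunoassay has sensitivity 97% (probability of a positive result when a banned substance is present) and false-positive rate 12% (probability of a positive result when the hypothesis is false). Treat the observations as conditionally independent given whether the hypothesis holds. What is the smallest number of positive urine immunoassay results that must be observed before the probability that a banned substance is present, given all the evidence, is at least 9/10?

Prior odds = 0.125.
Likelihood ratio of a positive result = 0.97/0.12 = 97/12.
Target odds: 0.9 ÷ 0.1 = 9.
Require (97/12)ⁿ ≥ 9 ÷ 0.125 = 72.
(97/12)² = 9409/144 falls short of 72 but (97/12)³ = 912673/1728 reaches it, so n = 3.

3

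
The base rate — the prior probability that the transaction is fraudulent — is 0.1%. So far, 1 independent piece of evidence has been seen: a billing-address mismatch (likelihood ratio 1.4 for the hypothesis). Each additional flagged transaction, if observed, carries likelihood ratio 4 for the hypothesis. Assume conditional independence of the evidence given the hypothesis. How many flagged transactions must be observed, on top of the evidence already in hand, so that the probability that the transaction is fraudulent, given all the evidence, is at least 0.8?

Prior odds = 0.001/0.999 = 1/999.
Bayes factor of the evidence already in hand = 1.4.
Odds after that evidence = (1/999) × 1.4 = 7/4995.
Target odds = 0.8/0.2 = 4.
Need 4ⁿ ≥ 4 ÷ (7/4995) = 19980/7.
4⁵ = 1024 falls short of 19980/7 but 4⁶ = 4096 reaches it, so n = 6.

6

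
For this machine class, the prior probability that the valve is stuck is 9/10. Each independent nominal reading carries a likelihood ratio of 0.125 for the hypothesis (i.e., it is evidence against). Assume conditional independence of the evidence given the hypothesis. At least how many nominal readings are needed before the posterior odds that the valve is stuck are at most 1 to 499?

Prior odds = 0.9/0.1 = 9.
Likelihood ratio per nominal reading = 0.125.
Target odds = 1/499.
Require 0.125ⁿ ≤ 1/499 ÷ 9 = 1/4491.
0.125⁴ = 1/4096 is still above 1/4491 but 0.125⁵ = 1/32768 is at or below it, so n = 5.

5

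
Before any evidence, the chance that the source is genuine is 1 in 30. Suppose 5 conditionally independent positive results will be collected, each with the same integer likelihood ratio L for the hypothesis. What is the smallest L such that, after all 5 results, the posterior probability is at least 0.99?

Prior odds = (1/30)/(29/30) = 1/29.
Target odds = 0.99/0.01 = 99.
Need L⁵ ≥ 99 ÷ (1/29) = 2871.
4⁵ = 1024 < 2871 ≤ 3125 = 5⁵, so L = 5.

5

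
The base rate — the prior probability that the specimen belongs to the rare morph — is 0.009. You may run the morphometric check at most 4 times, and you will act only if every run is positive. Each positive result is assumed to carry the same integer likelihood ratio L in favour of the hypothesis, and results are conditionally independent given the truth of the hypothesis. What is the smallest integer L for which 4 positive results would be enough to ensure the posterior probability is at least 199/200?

Prior odds = 0.009/0.991 = 9/991.
Target odds = 0.995/0.005 = 199.
Need L⁴ ≥ 199 ÷ (9/991) = 197209/9.
12⁴ = 20736 < 197209/9 ≤ 28561 = 13⁴, so L = 13.

13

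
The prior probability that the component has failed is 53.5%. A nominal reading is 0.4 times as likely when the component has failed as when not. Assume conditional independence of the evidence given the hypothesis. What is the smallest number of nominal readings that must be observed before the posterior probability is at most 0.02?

5

Prior odds = 0.535/0.465 = 107/93.
Likelihood ratio per nominal reading = 0.4.
Target posterior odds = 0.02/0.98 = 1/49.
Need (107/93) × 0.4ⁿ ≤ 1/49, i.e. 0.4ⁿ ≤ 93/5243.
0.4⁴ = 0.0256 is still above 93/5243 but 0.4⁵ = 0.01024 is at or below it, so n = 5.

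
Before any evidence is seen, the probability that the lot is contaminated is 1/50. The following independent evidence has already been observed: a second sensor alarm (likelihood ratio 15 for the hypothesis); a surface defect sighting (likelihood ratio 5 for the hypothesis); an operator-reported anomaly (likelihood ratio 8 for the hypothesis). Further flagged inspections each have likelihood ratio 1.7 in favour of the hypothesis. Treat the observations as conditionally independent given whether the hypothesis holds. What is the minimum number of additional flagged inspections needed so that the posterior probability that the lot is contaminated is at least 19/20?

Prior odds = 0.02/0.98 = 1/49.
Combined Bayes factor of the evidence already in hand = 15 × 5 × 8 = 600.
Odds after that evidence = (1/49) × 600 = 600/49.
Target odds = 0.95/0.05 = 19.
Need 1.7ⁿ ≥ 19 ÷ (600/49) = 931/600.
1.7¹ = 1.7, which meets the required 931/600; so n = 1.

1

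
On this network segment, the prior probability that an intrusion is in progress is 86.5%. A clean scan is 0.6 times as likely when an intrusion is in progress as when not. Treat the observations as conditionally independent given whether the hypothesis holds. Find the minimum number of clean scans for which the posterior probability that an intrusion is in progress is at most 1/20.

Prior odds: 0.865 ÷ 0.135 = 173/27.
Likelihood ratio per clean scan = 0.6.
Target odds: 0.05 ÷ 0.95 = 1/19.
Need (173/27) × 0.6ⁿ ≤ 1/19, i.e. 0.6ⁿ ≤ 27/3287.
0.6⁹ = 19683/1953125 is still above 27/3287 but 0.6¹⁰ = 59049/9765625 is at or below it, so n = 10.

10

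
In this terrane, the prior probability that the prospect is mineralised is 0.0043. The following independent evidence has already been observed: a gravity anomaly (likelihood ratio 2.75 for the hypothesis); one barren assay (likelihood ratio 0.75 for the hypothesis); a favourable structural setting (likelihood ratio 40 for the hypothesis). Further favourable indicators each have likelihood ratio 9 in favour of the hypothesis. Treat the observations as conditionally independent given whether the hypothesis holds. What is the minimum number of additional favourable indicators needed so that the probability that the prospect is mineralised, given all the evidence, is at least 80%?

Prior odds = 0.0043/0.9957 = 43/9957.
Combined Bayes factor of the evidence already in hand = 2.75 × 0.75 × 40 = 82.5.
Odds after that evidence = (43/9957) × 82.5 = 2365/6638.
Target odds = 0.8/0.2 = 4.
Need 9ⁿ ≥ 4 ÷ (2365/6638) = 26552/2365.
9¹ = 9 falls short of 26552/2365 but 9² = 81 reaches it, so n = 2.

2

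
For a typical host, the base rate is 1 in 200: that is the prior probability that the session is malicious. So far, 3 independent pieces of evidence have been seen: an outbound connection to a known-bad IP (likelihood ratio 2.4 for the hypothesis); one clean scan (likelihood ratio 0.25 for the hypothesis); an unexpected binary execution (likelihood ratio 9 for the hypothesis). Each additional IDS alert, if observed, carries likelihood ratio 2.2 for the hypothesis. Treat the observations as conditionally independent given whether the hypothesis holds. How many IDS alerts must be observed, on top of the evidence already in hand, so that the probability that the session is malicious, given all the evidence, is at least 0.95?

Prior odds = 0.005/0.995 = 1/199.
Combined Bayes factor of the evidence already in hand = 2.4 × 0.25 × 9 = 5.4.
Odds after that evidence = (1/199) × 5.4 = 27/995.
Target odds = 0.95/0.05 = 19.
Need 2.2ⁿ ≥ 19 ÷ (27/995) = 18905/27.
2.2⁸ = 214358881/390625 falls short of 18905/27 but 2.2⁹ ≈1207.27 reaches it, so n = 9.

9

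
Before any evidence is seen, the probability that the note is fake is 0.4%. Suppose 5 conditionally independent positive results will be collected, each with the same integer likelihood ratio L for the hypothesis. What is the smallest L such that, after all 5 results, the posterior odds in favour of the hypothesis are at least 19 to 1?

6

Prior odds = 0.004/0.996 = 1/249.
Target odds = 19.
Need L⁵ ≥ 19 ÷ (1/249) = 4731.
5⁵ = 3125 < 4731 ≤ 7776 = 6⁵, so L = 6.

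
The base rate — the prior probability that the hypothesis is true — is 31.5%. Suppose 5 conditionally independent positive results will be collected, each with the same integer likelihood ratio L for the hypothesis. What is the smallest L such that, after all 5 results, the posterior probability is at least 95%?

Prior odds = 0.315/0.685 = 63/137.
Target odds = 0.95/0.05 = 19.
Need L⁵ ≥ 19 ÷ (63/137) = 2603/63.
2⁵ = 32 < 2603/63 ≤ 243 = 3⁵, so L = 3.

3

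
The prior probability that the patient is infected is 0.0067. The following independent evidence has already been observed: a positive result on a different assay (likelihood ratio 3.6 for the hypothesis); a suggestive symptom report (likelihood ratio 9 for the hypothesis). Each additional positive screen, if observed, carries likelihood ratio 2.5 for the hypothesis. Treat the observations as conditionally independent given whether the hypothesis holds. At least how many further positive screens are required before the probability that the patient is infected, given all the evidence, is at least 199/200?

8

Prior odds = 0.0067/0.9933 = 67/9933.
Combined Bayes factor of the evidence already in hand = 3.6 × 9 = 32.4.
Odds after that evidence = (67/9933) × 32.4 = 3618/16555.
Target odds = 0.995/0.005 = 199.
Need 2.5ⁿ ≥ 199 ÷ (3618/16555) = 3294445/3618.
2.5⁷ = 610.3515625 falls short of 3294445/3618 but 2.5⁸ = 390625/256 reaches it, so n = 8.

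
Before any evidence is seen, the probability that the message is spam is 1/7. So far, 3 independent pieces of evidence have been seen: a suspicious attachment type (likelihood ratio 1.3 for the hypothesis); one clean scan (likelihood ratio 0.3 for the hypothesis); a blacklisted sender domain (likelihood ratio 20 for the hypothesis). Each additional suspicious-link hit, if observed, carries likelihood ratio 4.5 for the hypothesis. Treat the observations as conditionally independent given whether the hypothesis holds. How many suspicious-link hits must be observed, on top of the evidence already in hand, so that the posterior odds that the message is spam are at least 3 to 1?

1

Prior odds = (1/7)/(6/7) = 1/6.
Combined Bayes factor of the evidence already in hand = 1.3 × 0.3 × 20 = 7.8.
Odds after that evidence = (1/6) × 7.8 = 1.3.
Target odds = 3.
Need 4.5ⁿ ≥ 3 ÷ 1.3 = 30/13.
4.5¹ = 4.5, which meets the required 30/13; so n = 1.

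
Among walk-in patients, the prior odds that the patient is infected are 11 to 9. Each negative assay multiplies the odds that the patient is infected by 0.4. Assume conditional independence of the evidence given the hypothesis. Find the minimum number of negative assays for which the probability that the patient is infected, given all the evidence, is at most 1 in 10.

3

Prior odds = 11/9.
Likelihood ratio per negative assay = 0.4.
Target odds: 0.1 ÷ 0.9 = 1/9.
Require 0.4ⁿ ≤ 1/9 ÷ (11/9) = 1/11.
0.4² = 0.16 is still above 1/11 but 0.4³ = 0.064 is at or below it, so n = 3.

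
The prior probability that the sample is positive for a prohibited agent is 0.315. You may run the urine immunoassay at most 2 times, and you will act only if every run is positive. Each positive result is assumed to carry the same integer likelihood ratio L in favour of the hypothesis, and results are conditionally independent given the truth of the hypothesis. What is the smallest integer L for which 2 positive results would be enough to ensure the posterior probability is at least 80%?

Prior odds = 0.315/0.685 = 63/137.
Target odds = 0.8/0.2 = 4.
Need L² ≥ 4 ÷ (63/137) = 548/63.
2² = 4 < 548/63 ≤ 9 = 3², so L = 3.

3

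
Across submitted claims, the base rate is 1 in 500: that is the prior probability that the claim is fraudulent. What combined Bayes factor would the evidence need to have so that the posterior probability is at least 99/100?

Prior odds = 0.002/0.998 = 1/499.
Target odds = 0.99/0.01 = 99.
Required Bayes factor = 99 ÷ (1/499) = 49401.

49401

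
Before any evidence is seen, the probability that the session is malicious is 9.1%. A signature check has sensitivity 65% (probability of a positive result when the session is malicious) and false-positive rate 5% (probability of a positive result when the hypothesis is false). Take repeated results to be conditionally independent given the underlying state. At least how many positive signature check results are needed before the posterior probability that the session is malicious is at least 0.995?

Prior odds: 0.091 ÷ 0.909 = 91/909.
Likelihood ratio of a positive result = 0.65/0.05 = 13.
Target posterior odds = 0.995/0.005 = 199.
Require 13ⁿ ≥ 199 ÷ (91/909) = 180891/91.
13² = 169 falls short of 180891/91 but 13³ = 2197 reaches it, so n = 3.

3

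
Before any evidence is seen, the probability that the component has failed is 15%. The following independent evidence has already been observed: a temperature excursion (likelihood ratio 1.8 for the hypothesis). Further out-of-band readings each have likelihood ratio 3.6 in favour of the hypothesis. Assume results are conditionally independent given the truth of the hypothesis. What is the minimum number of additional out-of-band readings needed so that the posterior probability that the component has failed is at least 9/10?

Prior odds = 0.15/0.85 = 3/17.
Bayes factor of the evidence already in hand = 1.8.
Odds after that evidence = (3/17) × 1.8 = 27/85.
Target odds = 0.9/0.1 = 9.
Need 3.6ⁿ ≥ 9 ÷ (27/85) = 85/3.
3.6² = 12.96 falls short of 85/3 but 3.6³ = 46.656 reaches it, so n = 3.

3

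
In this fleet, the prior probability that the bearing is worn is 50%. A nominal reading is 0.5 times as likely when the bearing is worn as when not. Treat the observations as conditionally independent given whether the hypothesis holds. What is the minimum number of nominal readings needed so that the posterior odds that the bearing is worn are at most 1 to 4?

2

Prior odds: 0.5 ÷ 0.5 = 1.
Likelihood ratio per nominal reading = 0.5.
Target odds = 0.25.
Need 1 × 0.5ⁿ ≤ 0.25, i.e. 0.5ⁿ ≤ 0.25.
0.5¹ = 0.5 is still above 0.25 but 0.5² = 0.25 is at or below it, so n = 2.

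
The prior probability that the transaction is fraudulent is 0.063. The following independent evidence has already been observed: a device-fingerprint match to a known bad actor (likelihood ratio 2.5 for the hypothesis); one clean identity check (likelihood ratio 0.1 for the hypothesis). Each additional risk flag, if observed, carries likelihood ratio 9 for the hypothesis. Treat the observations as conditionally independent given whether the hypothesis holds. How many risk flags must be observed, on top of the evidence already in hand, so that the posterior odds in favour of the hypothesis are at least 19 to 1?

Prior odds = 0.063/0.937 = 63/937.
Combined Bayes factor of the evidence already in hand = 2.5 × 0.1 = 0.25.
Odds after that evidence = (63/937) × 0.25 = 63/3748.
Target odds = 19.
Need 9ⁿ ≥ 19 ÷ (63/3748) = 71212/63.
9³ = 729 falls short of 71212/63 but 9⁴ = 6561 reaches it, so n = 4.

4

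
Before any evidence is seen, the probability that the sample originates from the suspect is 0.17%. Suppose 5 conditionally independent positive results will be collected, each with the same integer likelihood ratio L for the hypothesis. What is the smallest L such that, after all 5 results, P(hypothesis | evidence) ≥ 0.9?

Prior odds = 0.0017/0.9983 = 17/9983.
Target odds = 0.9/0.1 = 9.
Need L⁵ ≥ 9 ÷ (17/9983) = 89847/17.
5⁵ = 3125 < 89847/17 ≤ 7776 = 6⁵, so L = 6.

6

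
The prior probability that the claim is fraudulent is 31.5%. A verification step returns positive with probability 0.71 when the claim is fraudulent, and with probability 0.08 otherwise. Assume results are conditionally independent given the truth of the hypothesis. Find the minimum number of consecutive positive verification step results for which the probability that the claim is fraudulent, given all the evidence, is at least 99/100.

Prior odds: 0.315 ÷ 0.685 = 63/137.
Likelihood ratio of a positive result = 0.71/0.08 = 8.875.
Target odds: 0.99 ÷ 0.01 = 99.
Require 8.875ⁿ ≥ 99 ÷ (63/137) = 1507/7.
8.875² = 78.765625 falls short of 1507/7 but 8.875³ = 357911/512 reaches it, so n = 3.

3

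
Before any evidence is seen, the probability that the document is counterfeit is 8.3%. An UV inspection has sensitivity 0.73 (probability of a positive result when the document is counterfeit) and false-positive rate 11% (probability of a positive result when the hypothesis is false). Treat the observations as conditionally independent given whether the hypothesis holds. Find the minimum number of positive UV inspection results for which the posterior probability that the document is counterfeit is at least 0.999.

Prior odds = 0.083/0.917 = 83/917.
Likelihood ratio of a positive result = 0.73/0.11 = 73/11.
Target posterior odds = 0.999/0.001 = 999.
Need (83/917) × (73/11)ⁿ ≥ 999, i.e. (73/11)ⁿ ≥ 916083/83.
(73/11)⁴ = 28398241/14641 falls short of 916083/83 but (73/11)⁵ ≈12872.1 reaches it, so n = 5.

5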